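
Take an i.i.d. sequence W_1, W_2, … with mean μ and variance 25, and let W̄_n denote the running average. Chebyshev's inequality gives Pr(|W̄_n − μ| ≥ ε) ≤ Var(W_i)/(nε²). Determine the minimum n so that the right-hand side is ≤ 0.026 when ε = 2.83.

Require 25/(n·2.83²) ≤ 0.026, i.e. n ≥ 25/(0.026·2.83²) = 120.059.
The smallest integer n is 121.

121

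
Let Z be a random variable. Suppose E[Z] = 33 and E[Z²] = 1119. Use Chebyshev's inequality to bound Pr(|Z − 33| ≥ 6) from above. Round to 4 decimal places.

Var(Z) = E[Z²] − (E[Z])² = 1119 − 1089 = 30.
Chebyshev's inequality: Pr(|Z − μ| ≥ t) ≤ Var(Z)/t² = 30/36 = 0.8333.

0.8333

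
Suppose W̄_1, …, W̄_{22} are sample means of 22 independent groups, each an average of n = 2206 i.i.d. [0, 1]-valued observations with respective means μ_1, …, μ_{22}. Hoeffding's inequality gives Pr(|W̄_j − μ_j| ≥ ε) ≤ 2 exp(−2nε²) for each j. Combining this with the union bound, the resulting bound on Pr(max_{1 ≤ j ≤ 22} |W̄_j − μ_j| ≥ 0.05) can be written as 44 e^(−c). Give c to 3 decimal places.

11.030

Union bound over the 22 events: Pr(max_{1 ≤ j ≤ 22} |W̄_j − μ_j| ≥ 0.05) ≤ 22·2·exp(−2nε²) = 44 exp(−2·2206·0.05²).
So c = 2·2206·0.05² = 11.0300.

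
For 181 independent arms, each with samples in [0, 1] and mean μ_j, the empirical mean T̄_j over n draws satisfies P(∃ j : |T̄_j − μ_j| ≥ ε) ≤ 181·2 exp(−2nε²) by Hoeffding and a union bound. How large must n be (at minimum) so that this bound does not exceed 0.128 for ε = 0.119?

Need 2·181·exp(−2nε²) ≤ 0.128, i.e. exp(−2nε²) ≤ 0.128/362.
So 2nε² ≥ ln(362/0.128) = 7.947369.
Hence n ≥ 7.947369/(2·0.119²) = 280.608.
The smallest integer n is 281.

281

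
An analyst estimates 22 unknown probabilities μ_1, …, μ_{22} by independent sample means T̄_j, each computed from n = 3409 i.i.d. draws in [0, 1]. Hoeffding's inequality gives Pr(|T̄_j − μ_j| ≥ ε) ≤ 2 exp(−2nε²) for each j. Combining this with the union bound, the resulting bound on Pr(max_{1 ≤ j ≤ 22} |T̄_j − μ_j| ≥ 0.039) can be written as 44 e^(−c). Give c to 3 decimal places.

10.370

Union bound over the 22 events: Pr(max_{1 ≤ j ≤ 22} |T̄_j − μ_j| ≥ 0.039) ≤ 22·2·exp(−2nε²) = 44 exp(−2·3409·0.039²).
So c = 2·3409·0.039² = 10.3702.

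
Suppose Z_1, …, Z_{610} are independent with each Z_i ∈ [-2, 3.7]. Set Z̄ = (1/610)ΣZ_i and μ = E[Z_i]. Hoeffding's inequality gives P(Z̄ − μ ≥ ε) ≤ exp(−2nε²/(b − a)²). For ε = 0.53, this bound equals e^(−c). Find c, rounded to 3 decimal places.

10.548

c = 2nε²/(b − a)² = 2·610·0.53² / 5.7² = 10.5478.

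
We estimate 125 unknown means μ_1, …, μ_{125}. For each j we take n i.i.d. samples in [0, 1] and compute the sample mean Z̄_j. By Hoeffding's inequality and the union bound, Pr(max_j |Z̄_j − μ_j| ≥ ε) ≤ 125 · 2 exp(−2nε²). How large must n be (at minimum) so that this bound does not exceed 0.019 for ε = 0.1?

Need 2·125·exp(−2nε²) ≤ 0.019, i.e. exp(−2nε²) ≤ 0.019/250.
So 2nε² ≥ ln(250/0.019) = 9.484777.
Hence n ≥ 9.484777/(2·0.1²) = 474.239.
The smallest integer n is 475.

475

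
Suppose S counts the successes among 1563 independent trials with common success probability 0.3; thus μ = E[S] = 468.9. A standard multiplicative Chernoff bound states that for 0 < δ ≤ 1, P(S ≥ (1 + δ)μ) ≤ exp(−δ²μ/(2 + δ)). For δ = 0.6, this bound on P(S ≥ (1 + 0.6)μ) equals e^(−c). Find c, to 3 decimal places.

64.925

c = δ²μ/(2 + δ) = 0.6²·468.9/(2 + 0.6) = 64.9246.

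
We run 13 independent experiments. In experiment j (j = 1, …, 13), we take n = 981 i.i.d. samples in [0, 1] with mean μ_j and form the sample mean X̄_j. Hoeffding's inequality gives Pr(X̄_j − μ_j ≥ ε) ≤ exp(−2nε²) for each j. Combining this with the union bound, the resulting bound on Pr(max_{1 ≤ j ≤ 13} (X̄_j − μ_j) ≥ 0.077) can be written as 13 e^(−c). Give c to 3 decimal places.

11.633

Union bound over the 13 events: Pr(max_{1 ≤ j ≤ 13} (X̄_j − μ_j) ≥ 0.077) ≤ 13·exp(−2nε²) = 13 exp(−2·981·0.077²).
So c = 2·981·0.077² = 11.6327.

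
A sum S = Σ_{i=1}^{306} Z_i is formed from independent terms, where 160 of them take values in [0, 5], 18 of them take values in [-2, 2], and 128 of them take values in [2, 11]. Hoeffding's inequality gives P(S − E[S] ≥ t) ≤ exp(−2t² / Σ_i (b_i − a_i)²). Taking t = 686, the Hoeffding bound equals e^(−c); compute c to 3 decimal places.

Σ(b_i − a_i)² = 160·5² + 18·4² + 128·9² = 14656.
c = 2t² / 14656 = 2·686² / 14656 = 64.2189.

64.219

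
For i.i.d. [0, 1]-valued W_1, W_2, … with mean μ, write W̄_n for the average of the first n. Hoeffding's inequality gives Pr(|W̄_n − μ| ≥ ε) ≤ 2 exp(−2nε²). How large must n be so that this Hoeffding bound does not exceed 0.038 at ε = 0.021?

4494

Require 2·exp(−2nε²) ≤ 0.038, i.e. 2nε² ≥ ln(2/0.038) = 3.963316.
So n ≥ 3.963316 / (2·0.021²) = 4493.556.
The smallest integer n is 4494.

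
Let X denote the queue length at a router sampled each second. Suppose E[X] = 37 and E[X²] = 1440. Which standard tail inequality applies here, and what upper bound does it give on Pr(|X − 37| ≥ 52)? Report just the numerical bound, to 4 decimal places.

The first two moments determine the variance, so Chebyshev's inequality is the sharpest standard bound available.
Var(X) = E[X²] − (E[X])² = 1440 − 1369 = 71.
Chebyshev's inequality: Pr(|X − μ| ≥ t) ≤ Var(X)/t² = 71/2704 = 0.0263.

0.0263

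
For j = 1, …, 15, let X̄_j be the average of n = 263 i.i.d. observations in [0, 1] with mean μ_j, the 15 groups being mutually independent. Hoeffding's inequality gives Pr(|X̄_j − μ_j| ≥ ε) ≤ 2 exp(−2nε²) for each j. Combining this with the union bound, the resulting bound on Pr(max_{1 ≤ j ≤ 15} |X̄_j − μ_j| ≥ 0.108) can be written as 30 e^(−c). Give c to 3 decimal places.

6.135

Union bound over the 15 events: Pr(max_{1 ≤ j ≤ 15} |X̄_j − μ_j| ≥ 0.108) ≤ 15·2·exp(−2nε²) = 30 exp(−2·263·0.108²).
So c = 2·263·0.108² = 6.1353.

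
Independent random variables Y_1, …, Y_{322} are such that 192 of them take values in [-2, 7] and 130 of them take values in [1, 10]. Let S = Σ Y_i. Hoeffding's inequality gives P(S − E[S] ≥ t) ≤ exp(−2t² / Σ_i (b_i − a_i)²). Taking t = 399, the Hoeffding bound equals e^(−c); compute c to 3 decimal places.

12.208

Σ(b_i − a_i)² = 192·9² + 130·9² = 26082.
c = 2t² / 26082 = 2·399² / 26082 = 12.2077.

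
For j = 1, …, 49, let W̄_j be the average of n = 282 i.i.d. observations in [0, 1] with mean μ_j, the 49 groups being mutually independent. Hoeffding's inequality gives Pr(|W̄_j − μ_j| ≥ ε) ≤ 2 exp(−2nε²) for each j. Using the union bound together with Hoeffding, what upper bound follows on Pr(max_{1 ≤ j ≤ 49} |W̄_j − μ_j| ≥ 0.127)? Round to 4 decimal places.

0.0110

Per-experiment Hoeffding bound: 2·exp(−2·282·0.127²) = 2·exp(−9.09676) = 0.00022406.
Union bound over 49 events: 49·0.00022406 = 0.01098.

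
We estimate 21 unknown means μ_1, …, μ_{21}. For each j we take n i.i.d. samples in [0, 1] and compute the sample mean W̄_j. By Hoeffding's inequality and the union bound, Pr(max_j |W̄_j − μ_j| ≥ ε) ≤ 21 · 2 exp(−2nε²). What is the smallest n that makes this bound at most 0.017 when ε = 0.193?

105

Need 2·21·exp(−2nε²) ≤ 0.017, i.e. exp(−2nε²) ≤ 0.017/42.
So 2nε² ≥ ln(42/0.017) = 7.812212.
Hence n ≥ 7.812212/(2·0.193²) = 104.865.
The smallest integer n is 105.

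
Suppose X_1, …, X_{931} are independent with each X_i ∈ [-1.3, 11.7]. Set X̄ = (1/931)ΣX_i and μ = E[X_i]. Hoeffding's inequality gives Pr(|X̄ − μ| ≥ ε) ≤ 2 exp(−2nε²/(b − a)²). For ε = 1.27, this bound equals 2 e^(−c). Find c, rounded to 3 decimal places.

c = 2nε²/(b − a)² = 2·931·1.27² / 13² = 17.7705.

17.771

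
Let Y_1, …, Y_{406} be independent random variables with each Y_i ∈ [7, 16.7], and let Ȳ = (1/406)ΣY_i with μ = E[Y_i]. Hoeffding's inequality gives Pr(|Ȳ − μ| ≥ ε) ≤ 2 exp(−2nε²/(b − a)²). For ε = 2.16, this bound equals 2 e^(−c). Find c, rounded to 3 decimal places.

c = 2nε²/(b − a)² = 2·406·2.16² / 9.7² = 40.2643.

40.264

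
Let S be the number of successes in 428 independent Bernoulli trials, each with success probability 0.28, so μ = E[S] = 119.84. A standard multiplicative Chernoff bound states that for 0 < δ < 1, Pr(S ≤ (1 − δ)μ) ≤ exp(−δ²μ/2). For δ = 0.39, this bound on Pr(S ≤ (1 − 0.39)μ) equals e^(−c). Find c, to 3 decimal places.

c = δ²μ/2 = 0.39²·119.84/2 = 9.1138.

9.114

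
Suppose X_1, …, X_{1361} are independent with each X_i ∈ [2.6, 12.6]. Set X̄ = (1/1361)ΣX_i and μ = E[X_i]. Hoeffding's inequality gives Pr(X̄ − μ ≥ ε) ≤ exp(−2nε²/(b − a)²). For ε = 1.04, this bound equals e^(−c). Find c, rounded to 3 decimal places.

c = 2nε²/(b − a)² = 2·1361·1.04² / 10² = 29.4412.

29.441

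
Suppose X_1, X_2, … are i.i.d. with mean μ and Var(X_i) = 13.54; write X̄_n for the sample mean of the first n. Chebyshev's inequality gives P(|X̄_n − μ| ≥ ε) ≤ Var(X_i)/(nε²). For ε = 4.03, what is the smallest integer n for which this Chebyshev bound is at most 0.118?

Require 13.54/(n·4.03²) ≤ 0.118, i.e. n ≥ 13.54/(0.118·4.03²) = 7.065.
The smallest integer n is 8.

8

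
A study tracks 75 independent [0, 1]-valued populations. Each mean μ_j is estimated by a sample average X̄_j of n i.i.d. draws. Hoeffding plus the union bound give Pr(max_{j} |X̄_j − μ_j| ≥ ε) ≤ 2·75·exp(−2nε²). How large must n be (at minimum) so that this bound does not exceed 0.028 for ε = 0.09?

Need 2·75·exp(−2nε²) ≤ 0.028, i.e. exp(−2nε²) ≤ 0.028/150.
So 2nε² ≥ ln(150/0.028) = 8.586186.
Hence n ≥ 8.586186/(2·0.09²) = 530.011.
The smallest integer n is 531.

531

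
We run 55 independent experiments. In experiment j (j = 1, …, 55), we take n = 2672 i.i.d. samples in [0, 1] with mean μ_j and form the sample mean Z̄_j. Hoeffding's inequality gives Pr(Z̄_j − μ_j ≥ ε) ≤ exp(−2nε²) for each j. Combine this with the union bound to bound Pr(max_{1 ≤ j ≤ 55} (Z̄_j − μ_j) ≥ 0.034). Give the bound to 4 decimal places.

Per-experiment Hoeffding bound: exp(−2·2672·0.034²) = exp(−6.17766) = 0.0020753.
Union bound over 55 events: 55·0.0020753 = 0.11414.

0.1141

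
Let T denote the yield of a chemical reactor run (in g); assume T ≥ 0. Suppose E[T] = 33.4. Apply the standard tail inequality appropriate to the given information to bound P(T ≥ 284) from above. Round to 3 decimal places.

0.118

Only the mean of a non-negative variable is known, so Markov's inequality is the applicable tail bound.
Markov's inequality: for a non-negative random variable, P(T ≥ a) ≤ E[T]/a.
Here E[T] = 33.4 and a = 284, so the bound is 33.4/284 = 0.1176.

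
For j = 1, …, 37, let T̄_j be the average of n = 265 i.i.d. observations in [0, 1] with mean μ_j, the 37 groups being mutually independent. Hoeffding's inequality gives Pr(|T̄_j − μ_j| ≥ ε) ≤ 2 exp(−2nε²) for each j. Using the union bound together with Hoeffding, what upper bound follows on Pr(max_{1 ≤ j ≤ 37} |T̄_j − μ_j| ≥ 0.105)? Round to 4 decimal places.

Per-experiment Hoeffding bound: 2·exp(−2·265·0.105²) = 2·exp(−5.84325) = 0.0057988.
Union bound over 37 events: 37·0.0057988 = 0.21456.

0.2146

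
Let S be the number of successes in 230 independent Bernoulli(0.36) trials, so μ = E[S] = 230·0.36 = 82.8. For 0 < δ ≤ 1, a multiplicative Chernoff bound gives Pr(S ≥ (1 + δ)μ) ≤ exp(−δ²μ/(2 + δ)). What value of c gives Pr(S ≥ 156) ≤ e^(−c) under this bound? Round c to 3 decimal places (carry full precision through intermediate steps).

Write 156 = (1 + δ)μ, so δ = 156/82.8 − 1 = 0.884058…
Then the exponent is δ²μ/(2 + δ) = (156 − μ)² / (μ·(2 + δ)) = 22.438191.

22.438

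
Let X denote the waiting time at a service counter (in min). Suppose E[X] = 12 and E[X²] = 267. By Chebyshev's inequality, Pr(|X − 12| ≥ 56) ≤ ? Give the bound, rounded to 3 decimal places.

Var(X) = E[X²] − (E[X])² = 267 − 144 = 123.
Chebyshev's inequality: Pr(|X − μ| ≥ t) ≤ Var(X)/t² = 123/3136 = 0.0392.

0.039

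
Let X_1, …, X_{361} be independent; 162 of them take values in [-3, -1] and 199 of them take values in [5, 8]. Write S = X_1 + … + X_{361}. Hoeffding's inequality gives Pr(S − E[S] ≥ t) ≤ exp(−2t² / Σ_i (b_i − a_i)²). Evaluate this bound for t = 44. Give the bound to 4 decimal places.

Σ(b_i − a_i)² = 162·2² + 199·3² = 2439.
Exponent = 2·44² / 2439 = 1.58754.
Bound = exp(−1.58754) = 0.20443.

0.2044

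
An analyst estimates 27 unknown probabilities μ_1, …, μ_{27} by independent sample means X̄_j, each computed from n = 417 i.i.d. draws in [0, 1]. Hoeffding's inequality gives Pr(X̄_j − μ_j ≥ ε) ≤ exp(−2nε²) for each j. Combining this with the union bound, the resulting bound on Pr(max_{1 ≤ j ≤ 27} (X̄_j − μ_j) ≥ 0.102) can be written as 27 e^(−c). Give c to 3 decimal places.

Union bound over the 27 events: Pr(max_{1 ≤ j ≤ 27} (X̄_j − μ_j) ≥ 0.102) ≤ 27·exp(−2nε²) = 27 exp(−2·417·0.102²).
So c = 2·417·0.102² = 8.6769.

8.677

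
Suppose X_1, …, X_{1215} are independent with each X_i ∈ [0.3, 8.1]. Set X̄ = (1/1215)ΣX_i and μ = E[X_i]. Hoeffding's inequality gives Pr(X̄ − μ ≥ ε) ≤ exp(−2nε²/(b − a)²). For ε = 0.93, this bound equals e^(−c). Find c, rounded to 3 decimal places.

c = 2nε²/(b − a)² = 2·1215·0.93² / 7.8² = 34.5448.

34.545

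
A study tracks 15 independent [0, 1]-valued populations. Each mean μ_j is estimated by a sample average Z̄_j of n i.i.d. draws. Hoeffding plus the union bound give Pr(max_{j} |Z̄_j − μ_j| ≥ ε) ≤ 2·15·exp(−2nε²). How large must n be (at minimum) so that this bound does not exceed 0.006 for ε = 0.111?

Need 2·15·exp(−2nε²) ≤ 0.006, i.e. exp(−2nε²) ≤ 0.006/30.
So 2nε² ≥ ln(30/0.006) = 8.517193.
Hence n ≥ 8.517193/(2·0.111²) = 345.637.
The smallest integer n is 346.

346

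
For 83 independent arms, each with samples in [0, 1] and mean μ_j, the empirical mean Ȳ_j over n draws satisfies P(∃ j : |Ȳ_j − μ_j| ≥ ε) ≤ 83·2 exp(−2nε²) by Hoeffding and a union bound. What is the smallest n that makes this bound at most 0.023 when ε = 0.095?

493

Need 2·83·exp(−2nε²) ≤ 0.023, i.e. exp(−2nε²) ≤ 0.023/166.
So 2nε² ≥ ln(166/0.023) = 8.884249.
Hence n ≥ 8.884249/(2·0.095²) = 492.202.
The smallest integer n is 493.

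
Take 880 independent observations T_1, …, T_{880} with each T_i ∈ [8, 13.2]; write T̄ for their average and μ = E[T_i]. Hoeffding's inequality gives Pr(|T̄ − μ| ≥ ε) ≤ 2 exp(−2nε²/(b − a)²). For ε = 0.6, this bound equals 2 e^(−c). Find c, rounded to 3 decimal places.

c = 2nε²/(b − a)² = 2·880·0.6² / 5.2² = 23.4320.

23.432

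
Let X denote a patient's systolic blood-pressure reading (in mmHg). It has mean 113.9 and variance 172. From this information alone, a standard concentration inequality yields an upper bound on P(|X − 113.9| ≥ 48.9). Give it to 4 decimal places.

0.0719

Mean and variance are known, so Chebyshev's inequality applies.
Chebyshev: P(|X − μ| ≥ t) ≤ Var(X)/t².
Bound = 172 / 2391.21 = 0.0719.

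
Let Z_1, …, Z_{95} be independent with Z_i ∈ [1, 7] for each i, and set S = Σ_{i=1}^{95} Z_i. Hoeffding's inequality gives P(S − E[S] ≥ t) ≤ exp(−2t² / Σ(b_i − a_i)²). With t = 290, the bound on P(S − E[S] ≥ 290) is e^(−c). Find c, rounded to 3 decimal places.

Σ(b_i − a_i)² = 95·(6)² = 3420.
c = 2t²/3420 = 2·290²/3420 = 49.1813.

49.181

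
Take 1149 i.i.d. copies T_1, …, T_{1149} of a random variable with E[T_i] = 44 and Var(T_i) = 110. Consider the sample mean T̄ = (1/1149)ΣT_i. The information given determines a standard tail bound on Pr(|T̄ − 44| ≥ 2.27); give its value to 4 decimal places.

With mean and variance of each term known, Chebyshev's inequality bounds the deviation of the sum (or sample mean).
Var(T̄) = Var(T_i)/n = 110/1149 = 0.095735.
Chebyshev: Pr(|T̄ − 44| ≥ 2.27) ≤ Var(T̄)/(2.27)² = 110/(1149·2.27²) = 0.0186.

0.0186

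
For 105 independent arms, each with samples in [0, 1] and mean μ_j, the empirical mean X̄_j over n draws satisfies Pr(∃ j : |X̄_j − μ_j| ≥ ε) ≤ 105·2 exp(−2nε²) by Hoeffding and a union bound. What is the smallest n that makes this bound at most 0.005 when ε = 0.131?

311

Need 2·105·exp(−2nε²) ≤ 0.005, i.e. exp(−2nε²) ≤ 0.005/210.
So 2nε² ≥ ln(210/0.005) = 10.645425.
Hence n ≥ 10.645425/(2·0.131²) = 310.163.
The smallest integer n is 311.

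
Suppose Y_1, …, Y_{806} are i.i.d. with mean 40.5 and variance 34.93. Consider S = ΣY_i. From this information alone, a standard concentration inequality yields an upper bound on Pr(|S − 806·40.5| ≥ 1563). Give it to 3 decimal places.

With mean and variance of each term known, Chebyshev's inequality bounds the deviation of the sum (or sample mean).
Var(S) = n·Var(Y_i) = 806·34.93 = 28153.58.
Chebyshev: Pr(|S − 806·40.5| ≥ 1563) ≤ Var(S)/1563² = 28153.58/2442969 = 0.0115.

0.012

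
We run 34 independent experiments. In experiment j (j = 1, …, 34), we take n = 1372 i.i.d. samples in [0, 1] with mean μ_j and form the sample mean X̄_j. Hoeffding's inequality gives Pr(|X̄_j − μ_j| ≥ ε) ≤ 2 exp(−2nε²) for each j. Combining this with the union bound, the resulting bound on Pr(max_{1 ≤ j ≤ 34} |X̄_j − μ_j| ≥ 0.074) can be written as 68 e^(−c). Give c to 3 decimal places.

Union bound over the 34 events: Pr(max_{1 ≤ j ≤ 34} |X̄_j − μ_j| ≥ 0.074) ≤ 34·2·exp(−2nε²) = 68 exp(−2·1372·0.074²).
So c = 2·1372·0.074² = 15.0261.

15.026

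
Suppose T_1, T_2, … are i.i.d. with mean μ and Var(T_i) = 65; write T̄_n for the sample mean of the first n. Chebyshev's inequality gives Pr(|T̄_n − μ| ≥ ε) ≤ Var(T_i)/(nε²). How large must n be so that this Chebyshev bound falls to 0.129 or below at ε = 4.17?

Require 65/(n·4.17²) ≤ 0.129, i.e. n ≥ 65/(0.129·4.17²) = 28.977.
The smallest integer n is 29.

29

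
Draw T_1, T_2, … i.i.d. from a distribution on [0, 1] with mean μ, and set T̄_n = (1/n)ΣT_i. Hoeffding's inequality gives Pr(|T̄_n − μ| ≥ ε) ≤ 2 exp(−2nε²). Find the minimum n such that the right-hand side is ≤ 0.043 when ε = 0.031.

Require 2·exp(−2nε²) ≤ 0.043, i.e. 2nε² ≥ ln(2/0.043) = 3.839702.
So n ≥ 3.839702 / (2·0.031²) = 1997.764.
The smallest integer n is 1998.

1998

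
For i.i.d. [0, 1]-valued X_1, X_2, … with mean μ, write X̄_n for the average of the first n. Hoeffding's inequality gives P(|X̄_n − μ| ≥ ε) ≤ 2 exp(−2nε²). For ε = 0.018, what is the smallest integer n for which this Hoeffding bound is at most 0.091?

4769

Require 2·exp(−2nε²) ≤ 0.091, i.e. 2nε² ≥ ln(2/0.091) = 3.090043.
So n ≥ 3.090043 / (2·0.018²) = 4768.585.
The smallest integer n is 4769.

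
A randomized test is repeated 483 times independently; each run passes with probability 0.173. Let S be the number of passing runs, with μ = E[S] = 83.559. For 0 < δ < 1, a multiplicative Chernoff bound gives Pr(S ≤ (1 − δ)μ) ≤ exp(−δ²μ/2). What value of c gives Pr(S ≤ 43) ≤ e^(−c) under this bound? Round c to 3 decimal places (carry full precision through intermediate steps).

Write 43 = (1 − δ)μ, so δ = 1 − 43/83.559 = 0.4853936…
Then the exponent is δ²μ/2 = (μ − 43)²/(2μ) = 9.843539.

9.844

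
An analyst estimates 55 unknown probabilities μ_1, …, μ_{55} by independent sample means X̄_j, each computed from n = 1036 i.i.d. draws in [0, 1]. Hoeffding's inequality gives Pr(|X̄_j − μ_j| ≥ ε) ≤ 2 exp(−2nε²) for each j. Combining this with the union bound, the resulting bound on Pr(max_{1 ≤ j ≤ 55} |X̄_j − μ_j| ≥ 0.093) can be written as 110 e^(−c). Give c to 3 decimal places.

17.921

Union bound over the 55 events: Pr(max_{1 ≤ j ≤ 55} |X̄_j − μ_j| ≥ 0.093) ≤ 55·2·exp(−2nε²) = 110 exp(−2·1036·0.093²).
So c = 2·1036·0.093² = 17.9207.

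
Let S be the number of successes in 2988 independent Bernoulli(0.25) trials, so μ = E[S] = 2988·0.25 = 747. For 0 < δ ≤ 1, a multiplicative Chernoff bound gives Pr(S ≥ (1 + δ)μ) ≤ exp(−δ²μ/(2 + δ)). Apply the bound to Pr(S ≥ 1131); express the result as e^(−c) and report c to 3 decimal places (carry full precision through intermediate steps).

Write 1131 = (1 + δ)μ, so δ = 1131/747 − 1 = 0.5140562…
Then the exponent is δ²μ/(2 + δ) = (1131 − μ)² / (μ·(2 + δ)) = 78.517572.

78.518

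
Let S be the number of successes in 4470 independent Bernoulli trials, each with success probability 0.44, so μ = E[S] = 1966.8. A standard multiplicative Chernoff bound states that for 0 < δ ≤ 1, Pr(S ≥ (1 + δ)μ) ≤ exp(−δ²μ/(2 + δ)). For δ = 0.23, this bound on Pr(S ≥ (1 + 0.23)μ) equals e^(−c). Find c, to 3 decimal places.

46.656

c = δ²μ/(2 + δ) = 0.23²·1966.8/(2 + 0.23) = 46.6564.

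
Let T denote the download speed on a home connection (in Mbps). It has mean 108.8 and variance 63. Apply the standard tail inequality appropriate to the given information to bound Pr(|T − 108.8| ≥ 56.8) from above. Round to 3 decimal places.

Mean and variance are known, so Chebyshev's inequality applies.
Chebyshev: Pr(|T − μ| ≥ t) ≤ Var(T)/t².
Bound = 63 / 3226.24 = 0.0195.

0.020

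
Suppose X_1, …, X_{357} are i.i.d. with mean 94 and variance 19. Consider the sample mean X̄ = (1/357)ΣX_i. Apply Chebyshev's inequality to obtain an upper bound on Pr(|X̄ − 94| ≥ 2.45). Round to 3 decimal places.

0.009

Var(X̄) = Var(X_i)/n = 19/357 = 0.053221.
Chebyshev: Pr(|X̄ − 94| ≥ 2.45) ≤ Var(X̄)/(2.45)² = 19/(357·2.45²) = 0.0089.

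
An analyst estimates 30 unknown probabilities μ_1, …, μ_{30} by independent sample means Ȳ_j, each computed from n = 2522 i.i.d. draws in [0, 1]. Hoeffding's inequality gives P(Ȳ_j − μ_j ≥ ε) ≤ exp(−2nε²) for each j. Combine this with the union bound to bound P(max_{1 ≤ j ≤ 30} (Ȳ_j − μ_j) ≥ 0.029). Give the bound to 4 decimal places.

Per-experiment Hoeffding bound: exp(−2·2522·0.029²) = exp(−4.24200) = 0.014379.
Union bound over 30 events: 30·0.014379 = 0.43136.

0.4314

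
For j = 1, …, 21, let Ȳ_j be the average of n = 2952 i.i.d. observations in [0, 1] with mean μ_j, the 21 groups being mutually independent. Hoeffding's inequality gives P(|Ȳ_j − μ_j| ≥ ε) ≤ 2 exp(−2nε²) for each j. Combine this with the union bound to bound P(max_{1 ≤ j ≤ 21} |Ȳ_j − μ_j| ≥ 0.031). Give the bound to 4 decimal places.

Per-experiment Hoeffding bound: 2·exp(−2·2952·0.031²) = 2·exp(−5.67374) = 0.00687.
Union bound over 21 events: 21·0.00687 = 0.14427.

0.1443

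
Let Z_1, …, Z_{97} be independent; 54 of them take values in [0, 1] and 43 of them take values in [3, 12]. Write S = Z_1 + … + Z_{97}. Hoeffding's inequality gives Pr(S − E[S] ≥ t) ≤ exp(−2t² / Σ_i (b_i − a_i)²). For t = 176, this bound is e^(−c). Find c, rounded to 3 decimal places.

Σ(b_i − a_i)² = 54·1² + 43·9² = 3537.
c = 2t² / 3537 = 2·176² / 3537 = 17.5154.

17.515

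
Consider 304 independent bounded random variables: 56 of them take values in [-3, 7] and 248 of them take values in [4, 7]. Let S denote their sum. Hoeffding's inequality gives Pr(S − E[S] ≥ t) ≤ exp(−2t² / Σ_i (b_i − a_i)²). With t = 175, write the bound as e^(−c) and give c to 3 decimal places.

Σ(b_i − a_i)² = 56·10² + 248·3² = 7832.
c = 2t² / 7832 = 2·175² / 7832 = 7.8205.

7.820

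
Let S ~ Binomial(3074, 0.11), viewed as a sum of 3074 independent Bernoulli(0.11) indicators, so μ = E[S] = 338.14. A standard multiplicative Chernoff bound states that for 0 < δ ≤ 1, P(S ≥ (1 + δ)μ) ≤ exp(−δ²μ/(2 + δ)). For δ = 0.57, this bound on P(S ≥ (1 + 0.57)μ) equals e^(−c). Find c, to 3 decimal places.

42.748

c = δ²μ/(2 + δ) = 0.57²·338.14/(2 + 0.57) = 42.7477.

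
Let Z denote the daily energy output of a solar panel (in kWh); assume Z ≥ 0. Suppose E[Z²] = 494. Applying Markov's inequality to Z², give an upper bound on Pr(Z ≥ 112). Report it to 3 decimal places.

0.039

Since Z ≥ 0, the event {Z ≥ 112} is the same as {Z² ≥ 12544}.
Markov's inequality applied to Z² gives Pr(Z² ≥ 12544) ≤ E[Z²]/12544 = 494/12544 = 0.0394.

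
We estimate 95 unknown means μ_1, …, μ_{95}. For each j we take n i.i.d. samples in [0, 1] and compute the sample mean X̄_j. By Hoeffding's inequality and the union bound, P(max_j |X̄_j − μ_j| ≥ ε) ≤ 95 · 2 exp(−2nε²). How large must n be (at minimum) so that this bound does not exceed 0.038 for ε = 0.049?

Need 2·95·exp(−2nε²) ≤ 0.038, i.e. exp(−2nε²) ≤ 0.038/190.
So 2nε² ≥ ln(190/0.038) = 8.517193.
Hence n ≥ 8.517193/(2·0.049²) = 1773.676.
The smallest integer n is 1774.

1774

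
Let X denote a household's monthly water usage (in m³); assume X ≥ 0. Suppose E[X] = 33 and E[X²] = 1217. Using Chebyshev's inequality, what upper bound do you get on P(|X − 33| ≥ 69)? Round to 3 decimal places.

0.027

Var(X) = E[X²] − (E[X])² = 1217 − 1089 = 128.
Chebyshev's inequality: P(|X − μ| ≥ t) ≤ Var(X)/t² = 128/4761 = 0.0269.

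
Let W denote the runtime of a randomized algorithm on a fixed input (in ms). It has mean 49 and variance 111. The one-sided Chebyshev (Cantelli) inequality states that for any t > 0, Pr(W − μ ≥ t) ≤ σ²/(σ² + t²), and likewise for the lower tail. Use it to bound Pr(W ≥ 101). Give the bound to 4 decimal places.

Here σ² = 111 and t = 52, so σ² + t² = 2815.
Cantelli's bound: 111/2815 = 0.0394.

0.0394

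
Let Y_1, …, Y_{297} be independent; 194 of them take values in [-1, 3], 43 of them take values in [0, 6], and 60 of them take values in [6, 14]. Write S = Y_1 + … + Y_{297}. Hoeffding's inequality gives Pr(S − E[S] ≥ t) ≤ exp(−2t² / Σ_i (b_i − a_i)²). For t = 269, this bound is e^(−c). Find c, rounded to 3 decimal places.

Σ(b_i − a_i)² = 194·4² + 43·6² + 60·8² = 8492.
c = 2t² / 8492 = 2·269² / 8492 = 17.0422.

17.042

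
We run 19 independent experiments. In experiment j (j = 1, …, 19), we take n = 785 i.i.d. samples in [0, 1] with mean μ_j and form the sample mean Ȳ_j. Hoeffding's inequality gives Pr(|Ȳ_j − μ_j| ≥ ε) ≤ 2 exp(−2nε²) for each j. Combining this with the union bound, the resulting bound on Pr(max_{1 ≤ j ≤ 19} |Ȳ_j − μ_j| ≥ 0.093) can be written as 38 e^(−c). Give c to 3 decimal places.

13.579

Union bound over the 19 events: Pr(max_{1 ≤ j ≤ 19} |Ȳ_j − μ_j| ≥ 0.093) ≤ 19·2·exp(−2nε²) = 38 exp(−2·785·0.093²).
So c = 2·785·0.093² = 13.5789.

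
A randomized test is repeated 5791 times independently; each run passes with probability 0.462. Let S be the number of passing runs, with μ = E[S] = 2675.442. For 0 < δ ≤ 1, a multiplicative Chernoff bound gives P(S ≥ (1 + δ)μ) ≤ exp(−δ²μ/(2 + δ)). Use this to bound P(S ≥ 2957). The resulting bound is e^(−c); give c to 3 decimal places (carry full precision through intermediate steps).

Write 2957 = (1 + δ)μ, so δ = 2957/2675.442 − 1 = 0.1052379…
Then the exponent is δ²μ/(2 + δ) = (2957 − μ)² / (μ·(2 + δ)) = 14.074696.

14.075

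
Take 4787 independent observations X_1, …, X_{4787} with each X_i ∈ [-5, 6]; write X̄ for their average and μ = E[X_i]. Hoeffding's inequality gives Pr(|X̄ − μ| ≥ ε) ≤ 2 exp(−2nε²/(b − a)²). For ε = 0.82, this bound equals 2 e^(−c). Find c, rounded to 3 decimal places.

c = 2nε²/(b − a)² = 2·4787·0.82² / 11² = 53.2030.

53.203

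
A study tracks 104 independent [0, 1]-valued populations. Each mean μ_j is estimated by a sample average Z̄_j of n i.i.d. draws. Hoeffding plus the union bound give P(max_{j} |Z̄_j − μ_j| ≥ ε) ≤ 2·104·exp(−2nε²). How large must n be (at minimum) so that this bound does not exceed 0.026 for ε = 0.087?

Need 2·104·exp(−2nε²) ≤ 0.026, i.e. exp(−2nε²) ≤ 0.026/208.
So 2nε² ≥ ln(208/0.026) = 8.987197.
Hence n ≥ 8.987197/(2·0.087²) = 593.685.
The smallest integer n is 594.

594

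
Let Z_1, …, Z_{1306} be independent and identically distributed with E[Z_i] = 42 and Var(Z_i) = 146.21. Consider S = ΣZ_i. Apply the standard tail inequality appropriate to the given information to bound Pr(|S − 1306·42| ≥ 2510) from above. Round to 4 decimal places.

0.0303

With mean and variance of each term known, Chebyshev's inequality bounds the deviation of the sum (or sample mean).
Var(S) = n·Var(Z_i) = 1306·146.21 = 190950.26.
Chebyshev: Pr(|S − 1306·42| ≥ 2510) ≤ Var(S)/2510² = 190950.26/6300100 = 0.0303.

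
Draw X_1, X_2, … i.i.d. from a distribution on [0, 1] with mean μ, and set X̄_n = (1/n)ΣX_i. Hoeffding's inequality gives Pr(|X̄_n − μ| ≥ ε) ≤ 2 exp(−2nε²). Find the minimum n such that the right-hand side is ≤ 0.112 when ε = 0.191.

Require 2·exp(−2nε²) ≤ 0.112, i.e. 2nε² ≥ ln(2/0.112) = 2.882404.
So n ≥ 2.882404 / (2·0.191²) = 39.506.
The smallest integer n is 40.

40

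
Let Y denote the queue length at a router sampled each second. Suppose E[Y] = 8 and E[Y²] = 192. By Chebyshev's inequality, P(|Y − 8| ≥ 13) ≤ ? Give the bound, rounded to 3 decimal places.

Var(Y) = E[Y²] − (E[Y])² = 192 − 64 = 128.
Chebyshev's inequality: P(|Y − μ| ≥ t) ≤ Var(Y)/t² = 128/169 = 0.7574.

0.757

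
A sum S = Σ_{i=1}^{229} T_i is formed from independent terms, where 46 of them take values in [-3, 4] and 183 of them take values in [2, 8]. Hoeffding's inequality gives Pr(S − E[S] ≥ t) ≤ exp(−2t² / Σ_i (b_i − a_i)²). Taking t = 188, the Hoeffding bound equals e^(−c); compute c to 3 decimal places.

7.995

Σ(b_i − a_i)² = 46·7² + 183·6² = 8842.
c = 2t² / 8842 = 2·188² / 8842 = 7.9946.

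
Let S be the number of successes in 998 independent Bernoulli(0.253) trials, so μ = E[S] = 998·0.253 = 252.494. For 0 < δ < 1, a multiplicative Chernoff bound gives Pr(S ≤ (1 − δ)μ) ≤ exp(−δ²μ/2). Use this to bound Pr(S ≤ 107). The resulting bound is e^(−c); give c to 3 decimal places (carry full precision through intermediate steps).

41.919

Write 107 = (1 − δ)μ, so δ = 1 − 107/252.494 = 0.5762276…
Then the exponent is δ²μ/2 = (μ − 107)²/(2μ) = 41.918826.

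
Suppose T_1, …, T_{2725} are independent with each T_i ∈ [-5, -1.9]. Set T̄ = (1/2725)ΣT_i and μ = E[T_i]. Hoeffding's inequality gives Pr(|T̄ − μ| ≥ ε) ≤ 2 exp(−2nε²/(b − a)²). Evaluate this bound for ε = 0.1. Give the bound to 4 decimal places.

Exponent: 2nε²/(b − a)² = 2·2725·0.1² / 3.1² = 5.67118.
Bound = 2·exp(−5.67118) = 0.00689.

0.0069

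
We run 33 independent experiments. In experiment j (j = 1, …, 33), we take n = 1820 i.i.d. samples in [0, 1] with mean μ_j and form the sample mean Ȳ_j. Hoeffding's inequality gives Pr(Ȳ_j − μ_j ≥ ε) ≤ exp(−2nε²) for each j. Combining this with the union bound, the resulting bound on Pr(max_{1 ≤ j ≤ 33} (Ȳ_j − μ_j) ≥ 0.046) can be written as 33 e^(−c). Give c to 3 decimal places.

7.702

Union bound over the 33 events: Pr(max_{1 ≤ j ≤ 33} (Ȳ_j − μ_j) ≥ 0.046) ≤ 33·exp(−2nε²) = 33 exp(−2·1820·0.046²).
So c = 2·1820·0.046² = 7.7022.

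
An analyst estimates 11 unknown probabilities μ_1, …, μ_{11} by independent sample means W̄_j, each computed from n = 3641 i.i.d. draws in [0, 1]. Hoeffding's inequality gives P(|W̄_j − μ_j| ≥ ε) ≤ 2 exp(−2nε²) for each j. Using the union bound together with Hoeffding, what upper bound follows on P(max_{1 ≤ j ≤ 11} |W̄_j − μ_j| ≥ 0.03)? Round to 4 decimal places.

0.0313

Per-experiment Hoeffding bound: 2·exp(−2·3641·0.03²) = 2·exp(−6.55380) = 0.0028494.
Union bound over 11 events: 11·0.0028494 = 0.03134.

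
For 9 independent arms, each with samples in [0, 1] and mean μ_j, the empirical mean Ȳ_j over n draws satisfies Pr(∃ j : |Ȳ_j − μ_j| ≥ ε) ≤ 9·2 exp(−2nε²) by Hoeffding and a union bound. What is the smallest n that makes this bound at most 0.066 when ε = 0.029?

Need 2·9·exp(−2nε²) ≤ 0.066, i.e. exp(−2nε²) ≤ 0.066/18.
So 2nε² ≥ ln(18/0.066) = 5.608472.
Hence n ≥ 5.608472/(2·0.029²) = 3334.407.
The smallest integer n is 3335.

3335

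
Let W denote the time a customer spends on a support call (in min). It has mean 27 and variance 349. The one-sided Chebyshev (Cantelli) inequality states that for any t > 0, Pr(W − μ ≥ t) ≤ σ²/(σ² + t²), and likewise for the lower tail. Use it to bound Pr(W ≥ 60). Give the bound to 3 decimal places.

0.243

Here σ² = 349 and t = 33, so σ² + t² = 1438.
Cantelli's bound: 349/1438 = 0.2427.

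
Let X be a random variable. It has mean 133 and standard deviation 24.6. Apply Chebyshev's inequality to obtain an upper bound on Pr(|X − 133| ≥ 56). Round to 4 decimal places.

Chebyshev: Pr(|X − μ| ≥ t) ≤ Var(X)/t².
Var(X) = σ² = 24.6² = 605.16.
Bound = 605.16 / 3136 = 0.1930.

0.1930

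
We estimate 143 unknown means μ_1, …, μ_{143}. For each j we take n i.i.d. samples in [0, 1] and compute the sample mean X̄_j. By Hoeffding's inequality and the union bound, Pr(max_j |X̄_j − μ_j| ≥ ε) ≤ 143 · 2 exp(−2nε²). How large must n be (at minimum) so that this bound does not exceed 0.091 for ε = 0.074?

736

Need 2·143·exp(−2nε²) ≤ 0.091, i.e. exp(−2nε²) ≤ 0.091/286.
So 2nε² ≥ ln(286/0.091) = 8.052888.
Hence n ≥ 8.052888/(2·0.074²) = 735.289.
The smallest integer n is 736.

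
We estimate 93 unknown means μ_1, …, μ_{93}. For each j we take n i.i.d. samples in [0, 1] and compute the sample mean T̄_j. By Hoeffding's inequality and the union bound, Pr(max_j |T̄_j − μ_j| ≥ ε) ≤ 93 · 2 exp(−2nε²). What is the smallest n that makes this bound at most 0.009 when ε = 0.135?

273

Need 2·93·exp(−2nε²) ≤ 0.009, i.e. exp(−2nε²) ≤ 0.009/186.
So 2nε² ≥ ln(186/0.009) = 9.936277.
Hence n ≥ 9.936277/(2·0.135²) = 272.600.
The smallest integer n is 273.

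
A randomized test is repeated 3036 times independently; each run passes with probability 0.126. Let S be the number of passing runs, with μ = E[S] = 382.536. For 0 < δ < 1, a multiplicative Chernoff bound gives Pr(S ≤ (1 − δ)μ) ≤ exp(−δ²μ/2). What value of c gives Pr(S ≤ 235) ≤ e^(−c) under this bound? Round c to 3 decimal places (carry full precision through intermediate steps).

Write 235 = (1 − δ)μ, so δ = 1 − 235/382.536 = 0.3856787…
Then the exponent is δ²μ/2 = (μ − 235)²/(2μ) = 28.450749.

28.451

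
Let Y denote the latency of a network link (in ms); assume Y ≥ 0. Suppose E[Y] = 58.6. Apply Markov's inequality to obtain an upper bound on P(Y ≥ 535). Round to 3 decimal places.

Markov's inequality: for a non-negative random variable, P(Y ≥ a) ≤ E[Y]/a.
Here E[Y] = 58.6 and a = 535, so the bound is 58.6/535 = 0.1095.

0.110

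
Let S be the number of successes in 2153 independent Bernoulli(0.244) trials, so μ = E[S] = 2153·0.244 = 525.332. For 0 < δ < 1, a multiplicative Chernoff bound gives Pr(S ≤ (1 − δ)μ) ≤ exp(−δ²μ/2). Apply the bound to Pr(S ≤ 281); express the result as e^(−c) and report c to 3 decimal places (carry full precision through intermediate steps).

56.819

Write 281 = (1 − δ)μ, so δ = 1 − 281/525.332 = 0.4651002…
Then the exponent is δ²μ/2 = (μ − 281)²/(2μ) = 56.819427.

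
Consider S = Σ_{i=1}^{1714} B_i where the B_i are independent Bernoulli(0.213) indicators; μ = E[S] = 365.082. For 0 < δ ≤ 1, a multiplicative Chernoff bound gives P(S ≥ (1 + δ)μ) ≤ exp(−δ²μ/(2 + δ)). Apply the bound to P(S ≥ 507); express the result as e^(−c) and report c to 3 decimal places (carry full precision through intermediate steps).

23.095

Write 507 = (1 + δ)μ, so δ = 507/365.082 − 1 = 0.3887291…
Then the exponent is δ²μ/(2 + δ) = (507 − μ)² / (μ·(2 + δ)) = 23.094983.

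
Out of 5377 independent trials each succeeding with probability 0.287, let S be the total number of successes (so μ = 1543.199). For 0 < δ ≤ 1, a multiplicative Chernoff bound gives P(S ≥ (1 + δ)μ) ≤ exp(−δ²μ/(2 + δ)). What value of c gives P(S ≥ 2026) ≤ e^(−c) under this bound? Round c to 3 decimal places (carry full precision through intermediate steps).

Write 2026 = (1 + δ)μ, so δ = 2026/1543.199 − 1 = 0.3128573…
Then the exponent is δ²μ/(2 + δ) = (2026 − μ)² / (μ·(2 + δ)) = 65.307876.

65.308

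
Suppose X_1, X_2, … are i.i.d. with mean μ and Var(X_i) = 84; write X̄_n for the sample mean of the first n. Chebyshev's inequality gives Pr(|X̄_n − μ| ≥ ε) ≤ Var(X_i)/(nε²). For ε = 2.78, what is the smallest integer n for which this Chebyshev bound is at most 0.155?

71

Require 84/(n·2.78²) ≤ 0.155, i.e. n ≥ 84/(0.155·2.78²) = 70.123.
The smallest integer n is 71.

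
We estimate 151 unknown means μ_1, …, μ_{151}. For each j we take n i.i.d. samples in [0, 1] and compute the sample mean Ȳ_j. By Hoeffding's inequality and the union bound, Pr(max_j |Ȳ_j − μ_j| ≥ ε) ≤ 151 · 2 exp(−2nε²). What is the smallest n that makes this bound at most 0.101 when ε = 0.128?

Need 2·151·exp(−2nε²) ≤ 0.101, i.e. exp(−2nε²) ≤ 0.101/302.
So 2nε² ≥ ln(302/0.101) = 8.003062.
Hence n ≥ 8.003062/(2·0.128²) = 244.234.
The smallest integer n is 245.

245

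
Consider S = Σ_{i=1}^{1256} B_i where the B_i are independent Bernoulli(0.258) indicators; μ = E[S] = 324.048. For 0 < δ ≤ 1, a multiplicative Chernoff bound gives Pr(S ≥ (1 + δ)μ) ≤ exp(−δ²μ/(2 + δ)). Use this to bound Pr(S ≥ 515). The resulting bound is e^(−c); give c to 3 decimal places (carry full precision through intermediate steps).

Write 515 = (1 + δ)μ, so δ = 515/324.048 − 1 = 0.5892707…
Then the exponent is δ²μ/(2 + δ) = (515 − μ)² / (μ·(2 + δ)) = 43.457188.

43.457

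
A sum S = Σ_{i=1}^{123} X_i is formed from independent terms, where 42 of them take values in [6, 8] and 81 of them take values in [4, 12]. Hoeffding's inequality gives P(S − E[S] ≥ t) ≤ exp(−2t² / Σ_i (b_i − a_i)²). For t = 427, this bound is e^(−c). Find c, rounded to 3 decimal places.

Σ(b_i − a_i)² = 42·2² + 81·8² = 5352.
c = 2t² / 5352 = 2·427² / 5352 = 68.1349.

68.135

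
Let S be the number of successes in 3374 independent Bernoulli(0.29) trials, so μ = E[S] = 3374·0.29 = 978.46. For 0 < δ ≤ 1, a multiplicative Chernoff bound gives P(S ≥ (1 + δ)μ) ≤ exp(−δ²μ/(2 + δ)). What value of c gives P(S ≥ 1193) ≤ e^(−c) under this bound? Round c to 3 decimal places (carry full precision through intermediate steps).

21.197

Write 1193 = (1 + δ)μ, so δ = 1193/978.46 − 1 = 0.2192629…
Then the exponent is δ²μ/(2 + δ) = (1193 − μ)² / (μ·(2 + δ)) = 21.196527.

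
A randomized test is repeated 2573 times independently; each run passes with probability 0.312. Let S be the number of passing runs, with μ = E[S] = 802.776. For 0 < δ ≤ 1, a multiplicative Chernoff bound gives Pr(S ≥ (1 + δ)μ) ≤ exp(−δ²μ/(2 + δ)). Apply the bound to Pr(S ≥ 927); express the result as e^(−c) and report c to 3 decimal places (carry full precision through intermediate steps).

Write 927 = (1 + δ)μ, so δ = 927/802.776 − 1 = 0.154743…
Then the exponent is δ²μ/(2 + δ) = (927 − μ)² / (μ·(2 + δ)) = 8.921156.

8.921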